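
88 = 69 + 19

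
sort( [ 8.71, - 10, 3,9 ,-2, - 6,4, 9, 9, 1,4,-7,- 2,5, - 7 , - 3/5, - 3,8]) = [ - 10, - 7,-7,  -  6, - 3 ,-2, - 2,- 3/5, 1,3,  4,4,5, 8, 8.71,9 , 9,9 ] 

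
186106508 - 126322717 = 59783791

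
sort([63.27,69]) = [63.27, 69]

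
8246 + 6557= 14803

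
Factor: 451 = 11^1*41^1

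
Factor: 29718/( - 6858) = -3^( - 1)*13^1 =- 13/3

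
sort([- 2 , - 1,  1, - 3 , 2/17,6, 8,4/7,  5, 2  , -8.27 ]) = [-8.27 ,-3, - 2,  -  1,2/17 , 4/7,1,2, 5, 6, 8] 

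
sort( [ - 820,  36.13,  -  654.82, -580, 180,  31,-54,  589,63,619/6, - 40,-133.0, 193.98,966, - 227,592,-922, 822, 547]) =[-922, - 820,-654.82, - 580,  -  227,-133.0, - 54, - 40,31 , 36.13, 63, 619/6, 180,193.98,  547, 589,  592,822,966]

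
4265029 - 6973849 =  - 2708820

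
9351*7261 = 67897611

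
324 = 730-406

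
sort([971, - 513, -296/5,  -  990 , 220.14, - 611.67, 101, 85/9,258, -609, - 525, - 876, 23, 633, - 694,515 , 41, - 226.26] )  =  [ - 990 , - 876, - 694,-611.67, -609,-525, - 513,-226.26, - 296/5,85/9,  23,41,101,  220.14,258,515,633,971 ] 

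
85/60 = 1+5/12 = 1.42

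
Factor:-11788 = - 2^2 * 7^1 * 421^1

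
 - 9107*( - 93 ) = 846951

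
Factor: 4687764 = 2^2*3^1*  390647^1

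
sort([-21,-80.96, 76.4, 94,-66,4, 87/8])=[ - 80.96,- 66, - 21, 4, 87/8,76.4, 94 ] 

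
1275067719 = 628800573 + 646267146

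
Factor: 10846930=2^1*5^1*103^1*10531^1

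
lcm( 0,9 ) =0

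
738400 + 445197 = 1183597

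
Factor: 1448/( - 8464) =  - 181/1058 = -2^(-1)*23^( - 2 )*181^1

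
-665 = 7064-7729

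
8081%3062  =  1957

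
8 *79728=637824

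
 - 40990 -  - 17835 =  - 23155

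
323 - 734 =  - 411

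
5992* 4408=26412736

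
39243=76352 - 37109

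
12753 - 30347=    - 17594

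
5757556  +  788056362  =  793813918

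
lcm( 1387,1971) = 37449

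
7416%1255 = 1141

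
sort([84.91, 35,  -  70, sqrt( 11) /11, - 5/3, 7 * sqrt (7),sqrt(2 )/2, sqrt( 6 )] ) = [ - 70,  -  5/3,sqrt( 11 ) /11,sqrt ( 2 )/2, sqrt (6),  7*sqrt(  7 ), 35, 84.91 ] 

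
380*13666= 5193080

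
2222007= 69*32203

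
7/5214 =7/5214 = 0.00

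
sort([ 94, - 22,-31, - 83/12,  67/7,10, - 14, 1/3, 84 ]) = [-31,- 22,-14,-83/12,1/3, 67/7,10, 84,94]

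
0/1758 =0=0.00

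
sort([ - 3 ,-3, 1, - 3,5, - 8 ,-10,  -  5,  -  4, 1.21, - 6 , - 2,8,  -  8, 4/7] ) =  [-10,-8, - 8, -6, - 5, - 4, - 3,-3, - 3 , -2, 4/7,1,1.21,5 , 8]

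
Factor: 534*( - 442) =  - 2^2*3^1*13^1*17^1 * 89^1 = - 236028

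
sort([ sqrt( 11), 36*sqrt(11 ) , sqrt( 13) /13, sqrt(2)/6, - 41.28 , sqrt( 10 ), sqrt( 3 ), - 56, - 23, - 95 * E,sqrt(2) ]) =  [ - 95*E,  -  56, - 41.28, - 23,  sqrt( 2 ) /6,sqrt( 13 ) /13,sqrt ( 2), sqrt( 3 ), sqrt( 10),sqrt (11), 36*sqrt ( 11 ) ] 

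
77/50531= 77/50531 = 0.00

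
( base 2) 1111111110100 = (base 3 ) 102012222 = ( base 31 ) 8FR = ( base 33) 7gt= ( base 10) 8180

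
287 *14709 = 4221483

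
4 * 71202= 284808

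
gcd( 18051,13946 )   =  1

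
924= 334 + 590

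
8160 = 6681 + 1479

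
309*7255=2241795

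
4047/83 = 48 + 63/83 =48.76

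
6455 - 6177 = 278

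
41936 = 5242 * 8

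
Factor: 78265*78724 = 2^2*5^1*11^1*1423^1*19681^1 = 6161333860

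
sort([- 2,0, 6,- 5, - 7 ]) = [-7, - 5,-2, 0,6]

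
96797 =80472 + 16325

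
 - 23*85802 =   -  1973446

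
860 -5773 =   -  4913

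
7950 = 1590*5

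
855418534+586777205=1442195739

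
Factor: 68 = 2^2 * 17^1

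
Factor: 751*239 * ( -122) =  -2^1*61^1*239^1 * 751^1 = - 21897658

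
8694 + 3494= 12188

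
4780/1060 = 4 + 27/53= 4.51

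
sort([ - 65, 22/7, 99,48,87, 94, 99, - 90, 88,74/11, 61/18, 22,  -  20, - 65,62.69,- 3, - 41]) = [ - 90,  -  65, - 65, - 41 , - 20,  -  3,22/7, 61/18,74/11,22, 48, 62.69, 87, 88, 94, 99, 99]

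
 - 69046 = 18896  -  87942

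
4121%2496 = 1625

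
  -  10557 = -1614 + -8943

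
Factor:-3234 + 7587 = 4353 = 3^1*1451^1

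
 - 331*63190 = -20915890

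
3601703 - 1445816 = 2155887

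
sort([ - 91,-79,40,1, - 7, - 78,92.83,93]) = [ - 91, - 79, - 78, - 7 , 1  ,  40,92.83, 93 ]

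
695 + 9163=9858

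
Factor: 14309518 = 2^1  *  7154759^1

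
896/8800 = 28/275 = 0.10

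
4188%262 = 258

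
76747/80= 76747/80 = 959.34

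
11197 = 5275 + 5922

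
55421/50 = 1108+21/50 = 1108.42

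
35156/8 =4394 + 1/2 = 4394.50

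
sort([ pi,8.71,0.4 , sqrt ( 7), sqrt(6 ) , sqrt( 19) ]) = [0.4, sqrt( 6 ), sqrt(7) , pi,sqrt(19) , 8.71] 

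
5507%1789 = 140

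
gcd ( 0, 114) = 114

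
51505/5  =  10301 = 10301.00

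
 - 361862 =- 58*6239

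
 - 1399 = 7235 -8634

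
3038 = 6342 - 3304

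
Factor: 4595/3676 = 5/4 = 2^( - 2) * 5^1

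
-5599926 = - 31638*177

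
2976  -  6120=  - 3144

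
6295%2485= 1325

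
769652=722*1066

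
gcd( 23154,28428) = 6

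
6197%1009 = 143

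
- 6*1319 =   -  7914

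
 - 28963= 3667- 32630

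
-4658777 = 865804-5524581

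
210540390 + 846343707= 1056884097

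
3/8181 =1/2727 = 0.00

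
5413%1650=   463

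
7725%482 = 13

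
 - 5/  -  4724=5/4724 = 0.00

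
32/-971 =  - 32/971= - 0.03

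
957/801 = 1 + 52/267 = 1.19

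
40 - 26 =14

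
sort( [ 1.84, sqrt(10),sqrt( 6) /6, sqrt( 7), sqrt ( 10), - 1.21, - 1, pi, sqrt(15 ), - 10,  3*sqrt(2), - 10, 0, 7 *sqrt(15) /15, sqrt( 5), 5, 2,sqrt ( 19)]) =[ - 10, - 10, - 1.21,- 1, 0,sqrt( 6 ) /6, 7*sqrt( 15) /15, 1.84,2,  sqrt( 5),sqrt(7), pi, sqrt(10), sqrt( 10),sqrt (15),3*sqrt( 2), sqrt( 19),5]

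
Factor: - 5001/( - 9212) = 2^( -2) * 3^1*7^( - 2)*47^(-1)*1667^1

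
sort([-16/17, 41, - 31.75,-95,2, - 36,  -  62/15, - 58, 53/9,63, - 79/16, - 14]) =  [  -  95 , - 58, - 36, - 31.75, - 14, - 79/16, - 62/15,- 16/17, 2,53/9,41, 63 ]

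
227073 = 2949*77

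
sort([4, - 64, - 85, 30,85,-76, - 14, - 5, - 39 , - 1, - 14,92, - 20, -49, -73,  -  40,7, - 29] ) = [ - 85, - 76, - 73, - 64, - 49, - 40, - 39,  -  29, - 20, - 14,  -  14, - 5, - 1, 4, 7, 30, 85,92 ]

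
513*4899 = 2513187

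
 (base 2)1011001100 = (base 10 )716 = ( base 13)431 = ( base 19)1id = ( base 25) 13g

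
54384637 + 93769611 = 148154248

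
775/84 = 775/84 = 9.23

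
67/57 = 67/57 = 1.18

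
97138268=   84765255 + 12373013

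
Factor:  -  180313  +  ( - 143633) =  - 323946 = -  2^1*3^3*7^1*857^1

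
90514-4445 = 86069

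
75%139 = 75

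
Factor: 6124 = 2^2 * 1531^1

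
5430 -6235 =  - 805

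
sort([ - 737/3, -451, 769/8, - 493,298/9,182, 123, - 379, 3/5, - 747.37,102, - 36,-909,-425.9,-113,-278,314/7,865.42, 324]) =[ - 909,- 747.37 , - 493, - 451, - 425.9, - 379, - 278, - 737/3 , - 113, -36,3/5  ,  298/9 , 314/7,769/8,102,123,182 , 324, 865.42]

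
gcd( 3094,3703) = 7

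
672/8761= 672/8761 = 0.08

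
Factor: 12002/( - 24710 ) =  - 5^( - 1 )*7^( - 1 ) * 17^1 = - 17/35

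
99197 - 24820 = 74377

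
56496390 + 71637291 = 128133681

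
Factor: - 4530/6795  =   - 2/3 = - 2^1*3^( - 1) 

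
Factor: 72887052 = 2^2*3^1*7^1*359^1*2417^1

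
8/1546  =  4/773 = 0.01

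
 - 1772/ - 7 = 1772/7 =253.14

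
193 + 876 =1069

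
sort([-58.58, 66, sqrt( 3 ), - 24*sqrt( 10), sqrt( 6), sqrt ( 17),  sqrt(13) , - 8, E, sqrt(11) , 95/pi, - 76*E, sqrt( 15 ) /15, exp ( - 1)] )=[ - 76*E, - 24*sqrt( 10 ), - 58.58, - 8, sqrt(15)/15,  exp( - 1 ), sqrt(3),sqrt( 6),  E,sqrt( 11 ), sqrt( 13), sqrt(17), 95/pi,  66]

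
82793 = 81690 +1103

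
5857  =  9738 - 3881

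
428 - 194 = 234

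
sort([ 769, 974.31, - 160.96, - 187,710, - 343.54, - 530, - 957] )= [  -  957,-530, - 343.54, - 187,-160.96,710,769,974.31]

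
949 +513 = 1462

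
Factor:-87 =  - 3^1 * 29^1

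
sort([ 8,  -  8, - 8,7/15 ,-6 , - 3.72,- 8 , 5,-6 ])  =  [-8,-8, - 8, - 6, - 6  , - 3.72, 7/15,5,8 ]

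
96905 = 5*19381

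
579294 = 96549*6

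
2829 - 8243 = - 5414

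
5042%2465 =112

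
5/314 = 5/314=0.02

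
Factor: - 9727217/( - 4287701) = 11^ ( - 1 ) * 103^1 * 94439^1*389791^( - 1)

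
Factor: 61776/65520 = 33/35 = 3^1  *  5^( - 1 )*7^ (  -  1)*11^1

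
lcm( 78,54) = 702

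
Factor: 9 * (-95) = -855  =  - 3^2*5^1*19^1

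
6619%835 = 774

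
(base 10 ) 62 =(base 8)76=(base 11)57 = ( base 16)3E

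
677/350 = 677/350 = 1.93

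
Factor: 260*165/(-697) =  - 42900/697 =- 2^2*3^1*5^2*11^1*13^1*17^(-1)*41^(-1) 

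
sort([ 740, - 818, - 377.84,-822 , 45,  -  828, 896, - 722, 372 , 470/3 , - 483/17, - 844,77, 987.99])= [ - 844, - 828, - 822, - 818,-722, - 377.84, - 483/17, 45, 77,470/3, 372,740,896, 987.99 ]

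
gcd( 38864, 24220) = 28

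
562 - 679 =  - 117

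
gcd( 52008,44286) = 66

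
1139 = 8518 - 7379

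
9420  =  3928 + 5492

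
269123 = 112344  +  156779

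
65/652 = 65/652 = 0.10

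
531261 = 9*59029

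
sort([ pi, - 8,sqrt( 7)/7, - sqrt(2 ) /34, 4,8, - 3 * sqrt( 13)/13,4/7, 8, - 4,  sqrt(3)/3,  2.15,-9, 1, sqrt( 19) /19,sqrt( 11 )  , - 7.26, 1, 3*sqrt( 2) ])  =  [ - 9, - 8, - 7.26, - 4, - 3*sqrt( 13) /13,  -  sqrt(2)/34, sqrt(19 )/19, sqrt(7) /7, 4/7, sqrt( 3) /3, 1 , 1  ,  2.15,pi, sqrt( 11), 4, 3*sqrt( 2) , 8, 8]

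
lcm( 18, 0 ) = 0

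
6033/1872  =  2011/624 = 3.22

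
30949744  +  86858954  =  117808698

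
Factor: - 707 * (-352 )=248864 = 2^5*7^1*11^1*101^1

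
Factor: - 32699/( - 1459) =19^1 * 1459^( - 1)*1721^1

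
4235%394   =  295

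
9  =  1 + 8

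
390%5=0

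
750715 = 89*8435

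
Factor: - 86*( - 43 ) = 2^1*43^2 = 3698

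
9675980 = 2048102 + 7627878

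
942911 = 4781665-3838754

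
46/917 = 46/917 = 0.05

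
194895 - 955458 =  - 760563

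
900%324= 252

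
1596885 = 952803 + 644082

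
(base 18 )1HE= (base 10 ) 644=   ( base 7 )1610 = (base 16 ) 284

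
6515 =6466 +49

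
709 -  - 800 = 1509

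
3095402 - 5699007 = -2603605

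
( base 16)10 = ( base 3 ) 121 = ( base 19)G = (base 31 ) G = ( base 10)16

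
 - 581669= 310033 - 891702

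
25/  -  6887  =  -1  +  6862/6887 = - 0.00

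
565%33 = 4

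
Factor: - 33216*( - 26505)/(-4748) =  - 2^4 * 3^3*5^1 * 19^1*31^1*173^1 * 1187^( - 1) = - 220097520/1187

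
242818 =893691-650873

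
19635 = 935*21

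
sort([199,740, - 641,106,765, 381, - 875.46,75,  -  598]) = [ - 875.46 ,- 641,-598,75, 106, 199 , 381, 740, 765]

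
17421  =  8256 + 9165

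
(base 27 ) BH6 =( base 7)33510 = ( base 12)4AB0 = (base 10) 8484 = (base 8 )20444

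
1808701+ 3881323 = 5690024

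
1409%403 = 200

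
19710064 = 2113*9328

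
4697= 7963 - 3266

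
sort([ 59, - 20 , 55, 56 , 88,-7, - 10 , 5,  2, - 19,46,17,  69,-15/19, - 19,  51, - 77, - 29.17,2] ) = [ - 77, - 29.17, - 20, - 19,-19, - 10  , - 7, - 15/19,2, 2, 5, 17, 46,51, 55,56, 59, 69,88] 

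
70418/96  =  733 + 25/48=733.52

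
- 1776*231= - 410256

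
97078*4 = 388312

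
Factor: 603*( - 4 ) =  - 2412 = - 2^2 * 3^2*67^1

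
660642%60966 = 50982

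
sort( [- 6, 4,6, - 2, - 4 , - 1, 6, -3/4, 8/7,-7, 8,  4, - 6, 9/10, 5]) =[ - 7,  -  6, - 6,-4, - 2 ,-1,-3/4,  9/10,  8/7,4, 4 , 5,6,6, 8]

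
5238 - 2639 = 2599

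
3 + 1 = 4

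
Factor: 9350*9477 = 88609950 = 2^1*3^6  *  5^2*11^1*13^1*17^1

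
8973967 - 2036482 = 6937485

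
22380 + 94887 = 117267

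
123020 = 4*30755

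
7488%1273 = 1123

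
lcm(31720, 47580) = 95160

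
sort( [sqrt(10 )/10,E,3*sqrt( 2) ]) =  [sqrt( 10)/10,E , 3*sqrt( 2 )] 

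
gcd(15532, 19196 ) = 4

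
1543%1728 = 1543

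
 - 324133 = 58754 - 382887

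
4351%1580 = 1191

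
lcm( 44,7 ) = 308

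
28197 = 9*3133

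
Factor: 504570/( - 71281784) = - 252285/35640892 = - 2^( - 2 )*3^1 * 5^1  *7^(-1)*11^2*23^ (  -  1)* 139^1*55343^( - 1)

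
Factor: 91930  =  2^1 *5^1*29^1*317^1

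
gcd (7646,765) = 1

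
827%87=44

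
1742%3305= 1742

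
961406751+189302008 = 1150708759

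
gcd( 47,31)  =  1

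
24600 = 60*410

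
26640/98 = 271  +  41/49 =271.84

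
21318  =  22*969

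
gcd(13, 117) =13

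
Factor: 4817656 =2^3 *131^1*4597^1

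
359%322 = 37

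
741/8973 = 247/2991 = 0.08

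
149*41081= 6121069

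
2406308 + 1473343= 3879651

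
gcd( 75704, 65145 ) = 1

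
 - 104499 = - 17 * 6147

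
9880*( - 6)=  - 59280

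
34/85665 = 34/85665  =  0.00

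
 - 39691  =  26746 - 66437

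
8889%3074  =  2741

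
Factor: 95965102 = 2^1*17^1*2822503^1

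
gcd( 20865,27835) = 5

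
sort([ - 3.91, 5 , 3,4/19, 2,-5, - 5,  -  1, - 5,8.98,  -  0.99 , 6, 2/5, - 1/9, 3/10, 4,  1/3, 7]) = [ - 5, - 5, -5 , - 3.91, - 1, - 0.99, - 1/9, 4/19,  3/10, 1/3, 2/5, 2,  3, 4,5,6,7,8.98]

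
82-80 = 2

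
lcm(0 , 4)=0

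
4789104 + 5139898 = 9929002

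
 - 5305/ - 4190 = 1061/838 = 1.27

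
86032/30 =2867 + 11/15  =  2867.73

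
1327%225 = 202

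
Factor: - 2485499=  - 67^1*37097^1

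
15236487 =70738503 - 55502016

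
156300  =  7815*20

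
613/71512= 613/71512= 0.01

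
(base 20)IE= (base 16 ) 176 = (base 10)374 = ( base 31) c2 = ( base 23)g6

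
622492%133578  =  88180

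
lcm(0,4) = 0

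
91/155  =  91/155= 0.59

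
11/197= 11/197 = 0.06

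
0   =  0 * 65647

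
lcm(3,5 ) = 15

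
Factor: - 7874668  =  - 2^2*293^1 * 6719^1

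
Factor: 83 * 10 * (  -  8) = - 2^4*5^1*83^1 = - 6640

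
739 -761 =- 22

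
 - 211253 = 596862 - 808115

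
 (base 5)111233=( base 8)7547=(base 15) 127D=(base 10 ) 3943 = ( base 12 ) 2347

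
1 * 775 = 775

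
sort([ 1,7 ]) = [ 1, 7]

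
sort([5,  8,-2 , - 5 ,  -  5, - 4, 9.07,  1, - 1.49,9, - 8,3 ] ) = [ - 8, - 5 , - 5, - 4, - 2, - 1.49,1,3,5 , 8,9 , 9.07 ]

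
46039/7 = 6577 = 6577.00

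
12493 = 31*403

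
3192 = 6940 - 3748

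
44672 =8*5584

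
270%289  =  270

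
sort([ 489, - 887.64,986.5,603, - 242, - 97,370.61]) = [ - 887.64 , - 242 ,-97,370.61,  489,603,986.5]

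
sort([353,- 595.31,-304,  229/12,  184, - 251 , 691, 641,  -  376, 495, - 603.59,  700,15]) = [- 603.59, - 595.31,-376,  -  304,-251,15,229/12, 184, 353,495,641,691,700]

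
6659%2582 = 1495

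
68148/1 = 68148  =  68148.00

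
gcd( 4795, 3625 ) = 5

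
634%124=14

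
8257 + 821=9078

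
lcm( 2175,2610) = 13050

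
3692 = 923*4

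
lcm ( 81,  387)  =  3483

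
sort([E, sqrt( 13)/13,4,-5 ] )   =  [-5, sqrt( 13 )/13, E, 4 ] 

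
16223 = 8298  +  7925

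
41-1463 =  - 1422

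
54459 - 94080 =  - 39621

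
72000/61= 72000/61 = 1180.33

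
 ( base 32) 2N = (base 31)2p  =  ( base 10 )87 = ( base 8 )127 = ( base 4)1113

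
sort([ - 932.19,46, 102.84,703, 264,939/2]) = [- 932.19 , 46, 102.84,264,939/2,703 ]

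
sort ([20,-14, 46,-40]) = [ - 40,-14,20, 46]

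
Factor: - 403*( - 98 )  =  2^1*7^2 * 13^1*31^1 = 39494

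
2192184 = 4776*459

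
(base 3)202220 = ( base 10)564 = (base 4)20310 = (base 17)1G3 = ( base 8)1064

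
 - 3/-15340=3/15340 = 0.00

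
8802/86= 4401/43 = 102.35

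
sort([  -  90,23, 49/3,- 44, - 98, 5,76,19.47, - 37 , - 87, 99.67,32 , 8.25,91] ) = [-98,-90, - 87,-44, - 37,5,8.25 , 49/3, 19.47,23, 32,76,91,99.67] 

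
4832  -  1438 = 3394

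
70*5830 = 408100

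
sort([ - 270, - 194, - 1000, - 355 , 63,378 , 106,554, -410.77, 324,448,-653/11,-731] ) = [- 1000, - 731,-410.77, - 355, - 270, - 194,  -  653/11,63,106, 324,378,448, 554 ] 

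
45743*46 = 2104178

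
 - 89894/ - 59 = 1523 + 37/59 = 1523.63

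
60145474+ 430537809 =490683283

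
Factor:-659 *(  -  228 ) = 2^2*3^1*19^1*659^1 =150252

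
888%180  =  168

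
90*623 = 56070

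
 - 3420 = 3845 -7265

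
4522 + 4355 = 8877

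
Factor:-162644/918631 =-2^2*7^( - 1)*19^(-1 )*73^1*557^1 * 6907^( - 1 ) 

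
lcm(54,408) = 3672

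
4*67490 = 269960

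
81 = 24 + 57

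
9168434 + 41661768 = 50830202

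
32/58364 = 8/14591= 0.00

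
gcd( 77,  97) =1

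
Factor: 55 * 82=4510 =2^1 * 5^1*11^1*41^1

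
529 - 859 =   -  330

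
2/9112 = 1/4556 = 0.00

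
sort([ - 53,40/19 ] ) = [ - 53,40/19]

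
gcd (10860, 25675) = 5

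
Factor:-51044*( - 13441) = 2^2 * 7^1 * 1823^1*13441^1 = 686082404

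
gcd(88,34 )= 2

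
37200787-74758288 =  - 37557501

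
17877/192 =5959/64 = 93.11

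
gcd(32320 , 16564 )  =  404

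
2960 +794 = 3754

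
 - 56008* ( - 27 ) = 1512216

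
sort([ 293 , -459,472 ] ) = [-459, 293,472]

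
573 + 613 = 1186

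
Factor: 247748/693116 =257^1*719^( - 1)= 257/719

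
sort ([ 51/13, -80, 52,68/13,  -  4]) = [ - 80,  -  4, 51/13, 68/13, 52]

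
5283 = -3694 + 8977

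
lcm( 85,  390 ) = 6630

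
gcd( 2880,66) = 6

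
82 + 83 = 165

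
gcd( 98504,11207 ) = 7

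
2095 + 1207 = 3302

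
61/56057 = 61/56057 = 0.00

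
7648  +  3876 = 11524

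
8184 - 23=8161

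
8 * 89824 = 718592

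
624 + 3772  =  4396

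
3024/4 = 756 = 756.00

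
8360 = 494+7866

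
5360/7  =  765  +  5/7= 765.71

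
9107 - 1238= 7869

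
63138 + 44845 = 107983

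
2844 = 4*711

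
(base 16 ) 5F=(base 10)95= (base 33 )2t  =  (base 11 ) 87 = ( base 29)38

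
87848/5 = 87848/5 = 17569.60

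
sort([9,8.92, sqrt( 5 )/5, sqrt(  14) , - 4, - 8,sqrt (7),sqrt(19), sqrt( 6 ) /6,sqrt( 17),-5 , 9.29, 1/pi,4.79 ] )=[ - 8  , - 5, - 4, 1/pi, sqrt( 6 )/6,sqrt( 5 )/5,  sqrt( 7),sqrt( 14),  sqrt( 17),sqrt( 19),4.79,  8.92,9,9.29]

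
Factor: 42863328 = 2^5*3^2*31^1*4801^1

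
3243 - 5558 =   -  2315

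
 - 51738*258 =  -  13348404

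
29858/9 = 29858/9=3317.56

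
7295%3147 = 1001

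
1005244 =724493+280751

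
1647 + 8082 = 9729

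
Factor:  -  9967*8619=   -  3^1*13^2* 17^1*9967^1 = - 85905573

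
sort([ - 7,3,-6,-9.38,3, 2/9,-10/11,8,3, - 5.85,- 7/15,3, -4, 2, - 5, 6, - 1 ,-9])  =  [ - 9.38, - 9, - 7,- 6, - 5.85,- 5 , - 4,- 1, - 10/11, - 7/15, 2/9,2,3,3, 3, 3,6,8 ]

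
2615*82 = 214430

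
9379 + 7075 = 16454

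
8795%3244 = 2307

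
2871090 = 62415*46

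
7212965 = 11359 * 635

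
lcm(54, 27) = 54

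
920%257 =149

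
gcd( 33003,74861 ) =1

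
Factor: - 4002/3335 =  - 6/5 = -2^1 *3^1*5^( - 1) 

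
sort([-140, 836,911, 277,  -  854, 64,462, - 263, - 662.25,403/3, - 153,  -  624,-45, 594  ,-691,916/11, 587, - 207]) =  [ - 854,- 691,-662.25, - 624,-263, - 207, - 153,- 140,-45,64, 916/11, 403/3,277,462,587, 594, 836, 911 ]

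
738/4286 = 369/2143 = 0.17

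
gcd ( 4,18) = 2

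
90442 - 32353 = 58089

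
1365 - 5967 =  - 4602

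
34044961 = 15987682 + 18057279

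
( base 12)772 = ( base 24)1LE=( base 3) 1111112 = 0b10001000110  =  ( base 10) 1094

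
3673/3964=3673/3964 = 0.93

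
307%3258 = 307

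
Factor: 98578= 2^1*23^1* 2143^1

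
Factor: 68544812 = 2^2 * 7^1* 2448029^1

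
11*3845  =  42295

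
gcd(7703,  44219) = 1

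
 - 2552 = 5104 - 7656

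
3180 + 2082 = 5262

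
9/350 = 9/350 = 0.03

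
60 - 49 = 11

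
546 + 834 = 1380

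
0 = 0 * 217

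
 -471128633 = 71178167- 542306800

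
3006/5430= 501/905= 0.55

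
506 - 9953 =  - 9447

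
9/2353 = 9/2353  =  0.00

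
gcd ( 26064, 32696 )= 8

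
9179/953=9179/953  =  9.63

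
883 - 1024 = -141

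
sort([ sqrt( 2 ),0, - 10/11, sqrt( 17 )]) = [ - 10/11, 0,sqrt( 2 ),sqrt( 17)]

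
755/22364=755/22364 = 0.03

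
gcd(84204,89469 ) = 9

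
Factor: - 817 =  - 19^1 * 43^1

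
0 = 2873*0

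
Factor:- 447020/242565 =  - 2^2 * 3^(-1) * 7^1*31^1 * 157^(-1)  =  -  868/471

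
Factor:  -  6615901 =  - 373^1*17737^1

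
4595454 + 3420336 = 8015790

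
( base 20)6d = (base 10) 133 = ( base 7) 250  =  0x85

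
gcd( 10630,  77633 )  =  1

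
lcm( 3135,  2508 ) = 12540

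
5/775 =1/155 = 0.01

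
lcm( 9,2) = 18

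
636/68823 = 212/22941 =0.01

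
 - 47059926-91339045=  - 138398971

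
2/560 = 1/280= 0.00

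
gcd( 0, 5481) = 5481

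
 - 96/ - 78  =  16/13= 1.23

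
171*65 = 11115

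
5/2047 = 5/2047 = 0.00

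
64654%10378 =2386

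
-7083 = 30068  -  37151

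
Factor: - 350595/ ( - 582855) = 3^2 *13^( - 1)*53^1*61^( - 1 )=   477/793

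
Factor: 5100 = 2^2*3^1 * 5^2*17^1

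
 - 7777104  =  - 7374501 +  - 402603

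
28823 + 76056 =104879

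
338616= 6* 56436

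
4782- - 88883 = 93665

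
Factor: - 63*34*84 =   -  2^3*3^3*7^2*17^1=- 179928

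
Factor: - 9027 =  - 3^2 * 17^1*59^1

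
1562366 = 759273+803093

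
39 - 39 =0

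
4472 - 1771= 2701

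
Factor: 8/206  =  2^2*103^ (-1 ) = 4/103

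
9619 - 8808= 811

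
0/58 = 0= 0.00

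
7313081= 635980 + 6677101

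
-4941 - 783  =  -5724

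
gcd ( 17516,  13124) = 4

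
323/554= 323/554 = 0.58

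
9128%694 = 106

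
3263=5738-2475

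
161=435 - 274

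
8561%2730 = 371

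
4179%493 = 235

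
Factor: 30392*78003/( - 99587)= - 2^3*3^6*29^1*53^(-1)*107^1 * 131^1 * 1879^(-1 ) = - 2370667176/99587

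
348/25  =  13+23/25  =  13.92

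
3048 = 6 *508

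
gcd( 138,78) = 6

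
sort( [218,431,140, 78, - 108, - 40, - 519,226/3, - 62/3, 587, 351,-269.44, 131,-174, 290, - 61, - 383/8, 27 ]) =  [ - 519, - 269.44,-174, - 108, - 61, - 383/8, - 40, - 62/3, 27, 226/3, 78, 131,  140, 218,290, 351,  431, 587]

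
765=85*9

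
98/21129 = 98/21129 = 0.00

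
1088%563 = 525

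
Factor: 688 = 2^4*43^1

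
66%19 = 9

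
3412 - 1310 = 2102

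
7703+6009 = 13712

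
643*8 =5144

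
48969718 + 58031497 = 107001215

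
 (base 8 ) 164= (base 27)48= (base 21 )5B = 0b1110100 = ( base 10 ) 116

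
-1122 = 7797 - 8919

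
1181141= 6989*169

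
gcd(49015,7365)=5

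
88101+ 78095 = 166196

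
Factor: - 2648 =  - 2^3 * 331^1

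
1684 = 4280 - 2596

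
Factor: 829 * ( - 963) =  - 3^2* 107^1*829^1 = - 798327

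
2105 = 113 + 1992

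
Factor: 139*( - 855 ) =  - 118845=- 3^2*5^1 * 19^1*139^1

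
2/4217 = 2/4217 = 0.00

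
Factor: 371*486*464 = 2^5* 3^5 * 7^1*29^1*53^1=83661984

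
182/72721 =182/72721   =  0.00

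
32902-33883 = - 981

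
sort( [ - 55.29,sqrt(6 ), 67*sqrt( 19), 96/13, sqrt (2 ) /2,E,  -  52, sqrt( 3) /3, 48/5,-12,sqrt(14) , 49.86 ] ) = [ - 55.29,-52, - 12,sqrt(3 ) /3, sqrt ( 2 ) /2, sqrt(6), E, sqrt (14 ), 96/13,48/5,49.86, 67 * sqrt(19) ] 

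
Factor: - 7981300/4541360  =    -  2^( - 2) * 5^1*56767^( - 1)*79813^1 = - 399065/227068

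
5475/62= 88+19/62= 88.31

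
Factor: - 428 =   -  2^2 * 107^1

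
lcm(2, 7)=14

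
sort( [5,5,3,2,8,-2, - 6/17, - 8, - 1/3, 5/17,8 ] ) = [-8,  -  2,-6/17,-1/3, 5/17,2,  3, 5, 5,8 , 8]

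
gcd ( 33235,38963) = 1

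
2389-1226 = 1163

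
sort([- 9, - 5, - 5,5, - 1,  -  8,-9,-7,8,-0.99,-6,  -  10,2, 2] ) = [ - 10, - 9, - 9,-8,-7,-6, -5, -5, - 1, - 0.99, 2,2, 5 , 8 ] 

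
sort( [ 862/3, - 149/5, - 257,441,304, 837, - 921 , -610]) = [ - 921,- 610,-257, - 149/5,  862/3,304, 441, 837]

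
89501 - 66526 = 22975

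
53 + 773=826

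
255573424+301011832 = 556585256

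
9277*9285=86136945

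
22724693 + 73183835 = 95908528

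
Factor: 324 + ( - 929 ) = - 5^1*11^2 = - 605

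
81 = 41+40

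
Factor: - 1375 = - 5^3*11^1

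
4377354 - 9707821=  - 5330467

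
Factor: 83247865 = 5^1*31^1  *127^1 * 4229^1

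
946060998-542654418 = 403406580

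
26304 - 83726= - 57422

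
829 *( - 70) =- 58030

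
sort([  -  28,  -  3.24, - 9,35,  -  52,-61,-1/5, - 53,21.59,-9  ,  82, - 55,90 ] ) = [ - 61, - 55, - 53,  -  52,  -  28,-9, - 9,-3.24, - 1/5,21.59,35 , 82, 90] 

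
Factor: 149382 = 2^1*3^2*43^1* 193^1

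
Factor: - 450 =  - 2^1*3^2 * 5^2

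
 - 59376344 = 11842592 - 71218936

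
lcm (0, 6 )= 0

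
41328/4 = 10332 = 10332.00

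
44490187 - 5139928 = 39350259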